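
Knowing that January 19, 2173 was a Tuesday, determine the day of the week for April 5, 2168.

Tuesday

Count forward from the earlier date (April 5, 2168) to the later (January 19, 2173):
Day-of-year of April 5, 2168: 96.
Day-of-year of January 19, 2173: 19.
2168 has 366 days, so 366 − 96 = 270 days remain in 2168.
Full years: 2169: 365; 2170: 365; 2171: 365; 2172: 366. Sum = 1461.
Total: 270 + 1461 + 19 = 1750 days.
1750 is a multiple of 7, so April 5, 2168 falls on the same weekday: Tuesday.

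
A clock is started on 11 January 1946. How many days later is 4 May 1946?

January 1946: 31 − 11 = 20 days remain.
Then February 1946 (28), March (31), April (30): 28 + 31 + 30 = 89 days.
May 1–4, 1946: 4 days.
Total: 20 + 89 + 4 = 113 days.

113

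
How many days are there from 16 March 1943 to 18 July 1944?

March 16, 1943 → March 16, 1944: 366 days (1944 is a leap year).
March 1944: 31 − 16 = 15 days remain.
Then April (30), May (31), June (30): 30 + 31 + 30 = 91 days.
July 1–18, 1944: 18 days.
Residual: 124 days.
Total: 490 days.

490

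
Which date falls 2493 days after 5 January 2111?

2 November 2117

Count 2493 days after January 5, 2111:
January 5, 2111 → January 5, 2112: 365 days.
January 5, 2112 → January 5, 2113: 366 days (2112 is a leap year).
January 5, 2113 → January 5, 2114: 365 days.
January 5, 2114 → January 5, 2115: 365 days.
January 5, 2115 → January 5, 2116: 365 days.
January 5, 2116 → January 5, 2117: 366 days (2116 is a leap year).
January 2117: 31 − 5 = 26 days remain.
Then 9 full months totalling 273 days.
November 1–2, 2117: 2 days.
Residual: 301 days.
Total: 2493 days.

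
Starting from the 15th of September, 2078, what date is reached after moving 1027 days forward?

the 8th of July, 2081

Count 1027 days after September 15, 2078:
Day-of-year of September 15, 2078: 258.
Day-of-year of July 8, 2081: 189.
2078 has 365 days, so 365 − 258 = 107 days remain in 2078.
Full years: 2079: 365; 2080: 366. Sum = 731.
Total: 107 + 731 + 189 = 1027 days.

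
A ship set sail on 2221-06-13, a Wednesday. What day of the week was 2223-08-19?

June 2221: 30 − 13 = 17 days remain.
Then 25 full months totalling 761 days.
August 1–19, 2223: 19 days.
Total: 17 + 761 + 19 = 797 days.
797 mod 7 = 6, so 6 days after Wednesday is Tuesday.

Tuesday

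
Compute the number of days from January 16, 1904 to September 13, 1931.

From January 16, 1904 to January 16, 1931: 27 years, of which 7 contain a Feb 29 — 20×365 + 7×366 = 9862 days.
January 1931: 31 − 16 = 15 days remain.
Then February 1931 (28), March (31), April (30), May (31), June (30), July (31), August (31): 28 + 31 + 30 + 31 + 30 + 31 + 31 = 212 days.
September 1–13, 1931: 13 days.
Residual: 240 days.
Total: 10102 days.

10102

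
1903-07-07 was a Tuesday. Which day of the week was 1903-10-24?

Saturday

July 1903: 31 − 7 = 24 days remain.
Then August (31), September (30): 31 + 30 = 61 days.
October 1–24, 1903: 24 days.
Total: 24 + 61 + 24 = 109 days.
109 mod 7 = 4, so 4 days after Tuesday is Saturday.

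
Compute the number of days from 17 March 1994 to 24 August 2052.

21345

From March 17, 1994 to March 17, 2052: 58 years, of which 15 contain a Feb 29 — 43×365 + 15×366 = 21185 days.
(2000 is a leap year (divisible by 400).)
March 2052: 31 − 17 = 14 days remain.
Then April (30), May (31), June (30), July (31): 30 + 31 + 30 + 31 = 122 days.
August 1–24, 2052: 24 days.
Residual: 160 days.
Total: 21345 days.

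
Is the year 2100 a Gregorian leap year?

No

2100 is not a leap year (divisible by 100 but not 400).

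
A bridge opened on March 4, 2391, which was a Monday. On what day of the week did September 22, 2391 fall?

March 2391: 31 − 4 = 27 days remain.
Then April (30), May (31), June (30), July (31), August (31): 30 + 31 + 30 + 31 + 31 = 153 days.
September 1–22, 2391: 22 days.
Total: 27 + 153 + 22 = 202 days.
202 mod 7 = 6, so 6 days after Monday is Sunday.

Sunday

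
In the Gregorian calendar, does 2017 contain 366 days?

2017 is not a leap year.

No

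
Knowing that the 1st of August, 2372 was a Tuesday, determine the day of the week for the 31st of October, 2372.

August 2372: 31 − 1 = 30 days remain.
Then September (30): 30 days.
October 1–31, 2372: 31 days.
Total: 30 + 30 + 31 = 91 days.
91 is a multiple of 7, so the 31st of October, 2372 falls on the same weekday: Tuesday.

Tuesday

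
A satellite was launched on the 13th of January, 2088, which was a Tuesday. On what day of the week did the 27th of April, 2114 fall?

Friday

From January 13, 2088 to January 13, 2114: 26 years, of which 6 contain a Feb 29 — 20×365 + 6×366 = 9496 days.
(2100 is not a leap year (divisible by 100 but not 400).)
January 2114: 31 − 13 = 18 days remain.
Then February 2114 (28), March (31): 28 + 31 = 59 days.
April 1–27, 2114: 27 days.
Residual: 104 days.
Total: 9600 days.
9600 mod 7 = 3, so 3 days after Tuesday is Friday.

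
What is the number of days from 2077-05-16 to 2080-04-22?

1072

May 16, 2077 → May 16, 2078: 365 days.
May 16, 2078 → May 16, 2079: 365 days.
May 2079: 31 − 16 = 15 days remain.
Then 10 full months totalling 305 days.
April 1–22, 2080: 22 days.
Residual: 342 days.
Total: 1072 days.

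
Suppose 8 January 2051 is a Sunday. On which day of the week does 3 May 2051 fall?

January 2051: 31 − 8 = 23 days remain.
Then February 2051 (28), March (31), April (30): 28 + 31 + 30 = 89 days.
May 1–3, 2051: 3 days.
Total: 23 + 89 + 3 = 115 days.
115 mod 7 = 3, so 3 days after Sunday is Wednesday.

Wednesday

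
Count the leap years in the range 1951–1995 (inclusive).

11

Years divisible by 4 in [1951, 1995]: 1952, 1956, 1960, 1964, 1968, 1972, 1976, 1980, 1984, 1988, 1992.
No century exceptions apply. Count: 11.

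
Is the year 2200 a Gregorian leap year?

No

2200 is not a leap year (divisible by 100 but not 400).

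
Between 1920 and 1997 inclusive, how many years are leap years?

20

Years divisible by 4: 1920, 1924, …, 1996 — 20 in all.
No century exceptions apply. Count: 20.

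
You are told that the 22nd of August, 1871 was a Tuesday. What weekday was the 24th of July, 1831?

Sunday

Count forward from the earlier date (July 24, 1831) to the later (August 22, 1871):
Day-of-year of July 24, 1831: 205.
Day-of-year of August 22, 1871: 234.
1831 has 365 days, so 365 − 205 = 160 days remain in 1831.
Full years 1832–1870: 29 common + 10 leap = 29×365 + 10×366 = 14245 days.
Total: 160 + 14245 + 234 = 14639 days.
14639 mod 7 = 2, so 2 days before Tuesday is Sunday.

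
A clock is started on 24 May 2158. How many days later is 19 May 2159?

360

Day-of-year of May 24, 2158: 144.
Day-of-year of May 19, 2159: 139.
2158 has 365 days, so 365 − 144 = 221 days remain in 2158.
Total: 221 + 139 = 360 days.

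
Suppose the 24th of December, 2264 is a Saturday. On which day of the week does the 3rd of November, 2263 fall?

Tuesday

Count forward from the earlier date (November 3, 2263) to the later (December 24, 2264):
November 2263: 30 − 3 = 27 days remain.
Then 12 full months totalling 366 days.
December 1–24, 2264: 24 days.
Total: 27 + 366 + 24 = 417 days.
417 mod 7 = 4, so 4 days before Saturday is Tuesday.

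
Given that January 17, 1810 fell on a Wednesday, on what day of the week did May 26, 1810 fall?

Saturday

January 1810: 31 − 17 = 14 days remain.
Then February 1810 (28), March (31), April (30): 28 + 31 + 30 = 89 days.
May 1–26, 1810: 26 days.
Total: 14 + 89 + 26 = 129 days.
129 mod 7 = 3, so 3 days after Wednesday is Saturday.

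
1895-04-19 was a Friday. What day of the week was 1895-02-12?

Count forward from the earlier date (February 12, 1895) to the later (April 19, 1895):
February 1895: 28 − 12 = 16 days remain (1895 is not a leap year, so February has 28 days).
Then March (31): 31 days.
April 1–19, 1895: 19 days.
Total: 16 + 31 + 19 = 66 days.
66 mod 7 = 3, so 3 days before Friday is Tuesday.

Tuesday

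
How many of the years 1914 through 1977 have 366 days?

16

Years divisible by 4: 1916, 1920, …, 1976 — 16 in all.
No century exceptions apply. Count: 16.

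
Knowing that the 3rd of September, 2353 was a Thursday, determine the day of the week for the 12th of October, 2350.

Thursday

Count forward from the earlier date (October 12, 2350) to the later (September 3, 2353):
October 12, 2350 → October 12, 2351: 365 days.
October 12, 2351 → October 12, 2352: 366 days (2352 is a leap year).
October 2352: 31 − 12 = 19 days remain.
Then 10 full months totalling 304 days.
September 1–3, 2353: 3 days.
Residual: 326 days.
Total: 1057 days.
1057 is a multiple of 7, so the 12th of October, 2350 falls on the same weekday: Thursday.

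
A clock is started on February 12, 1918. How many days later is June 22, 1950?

11818

From February 12, 1918 to February 12, 1950: 32 years, of which 8 contain a Feb 29 — 24×365 + 8×366 = 11688 days.
February 1950: 28 − 12 = 16 days remain (1950 is not a leap year, so February has 28 days).
Then March (31), April (30), May (31): 31 + 30 + 31 = 92 days.
June 1–22, 1950: 22 days.
Residual: 130 days.
Total: 11818 days.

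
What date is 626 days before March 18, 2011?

June 30, 2009

Count 626 days before March 18, 2011:
June 2009: 30 − 30 = 0 days remain.
Then 20 full months totalling 608 days.
March 1–18, 2011: 18 days.
Total: 0 + 608 + 18 = 626 days.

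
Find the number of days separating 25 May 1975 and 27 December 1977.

May 25, 1975 → May 25, 1976: 366 days (1976 is a leap year).
May 25, 1976 → May 25, 1977: 365 days.
May 1977: 31 − 25 = 6 days remain.
Then June (30), July (31), August (31), September (30), October (31), November (30): 30 + 31 + 31 + 30 + 31 + 30 = 183 days.
December 1–27, 1977: 27 days.
Residual: 216 days.
Total: 947 days.

947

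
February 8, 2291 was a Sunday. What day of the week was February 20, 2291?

Within February 2291: 20 − 8 = 12 days.
12 mod 7 = 5, so 5 days after Sunday is Friday.

Friday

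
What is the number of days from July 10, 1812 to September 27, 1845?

Day-of-year of July 10, 1812: 192.
Day-of-year of September 27, 1845: 270.
1812 has 366 days, so 366 − 192 = 174 days remain in 1812.
Full years 1813–1844: 24 common + 8 leap = 24×365 + 8×366 = 11688 days.
Total: 174 + 11688 + 270 = 12132 days.

12132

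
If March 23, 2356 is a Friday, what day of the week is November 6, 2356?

March 2356: 31 − 23 = 8 days remain.
Then April (30), May (31), June (30), July (31), August (31), September (30), October (31): 30 + 31 + 30 + 31 + 31 + 30 + 31 = 214 days.
November 1–6, 2356: 6 days.
Total: 8 + 214 + 6 = 228 days.
228 mod 7 = 4, so 4 days after Friday is Tuesday.

Tuesday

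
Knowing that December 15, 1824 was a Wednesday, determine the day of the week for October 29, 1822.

Count forward from the earlier date (October 29, 1822) to the later (December 15, 1824):
Day-of-year of October 29, 1822: 302.
Day-of-year of December 15, 1824: 350.
1822 has 365 days, so 365 − 302 = 63 days remain in 1822.
Full years: 1823: 365. Sum = 365.
Total: 63 + 365 + 350 = 778 days.
778 mod 7 = 1, so 1 day before Wednesday is Tuesday.

Tuesday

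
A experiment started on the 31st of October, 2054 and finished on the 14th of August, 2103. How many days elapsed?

From October 31, 2054 to October 31, 2102: 48 years, of which 11 contain a Feb 29 — 37×365 + 11×366 = 17531 days.
(2100 is not a leap year (divisible by 100 but not 400).)
October 2102: 31 − 31 = 0 days remain.
Then 9 full months totalling 273 days.
August 1–14, 2103: 14 days.
Residual: 287 days.
Total: 17818 days.

17818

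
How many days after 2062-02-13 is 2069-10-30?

From February 13, 2062 to February 13, 2069: 7 years, of which 2 contain a Feb 29 — 5×365 + 2×366 = 2557 days.
February 2069: 28 − 13 = 15 days remain (2069 is not a leap year, so February has 28 days).
Then March (31), April (30), May (31), June (30), July (31), August (31), September (30): 31 + 30 + 31 + 30 + 31 + 31 + 30 = 214 days.
October 1–30, 2069: 30 days.
Residual: 259 days.
Total: 2816 days.

2816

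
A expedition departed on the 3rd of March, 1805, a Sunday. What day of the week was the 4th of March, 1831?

Friday

Day-of-year of March 3, 1805: 62.
Day-of-year of March 4, 1831: 63.
1805 has 365 days, so 365 − 62 = 303 days remain in 1805.
Full years 1806–1830: 19 common + 6 leap = 19×365 + 6×366 = 9131 days.
Total: 303 + 9131 + 63 = 9497 days.
9497 mod 7 = 5, so 5 days after Sunday is Friday.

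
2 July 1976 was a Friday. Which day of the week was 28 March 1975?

Count forward from the earlier date (March 28, 1975) to the later (July 2, 1976):
March 1975: 31 − 28 = 3 days remain.
Then 15 full months totalling 457 days.
July 1–2, 1976: 2 days.
Total: 3 + 457 + 2 = 462 days.
462 is a multiple of 7, so 28 March 1975 falls on the same weekday: Friday.

Friday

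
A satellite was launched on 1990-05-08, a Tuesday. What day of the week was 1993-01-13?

Day-of-year of May 8, 1990: 128.
Day-of-year of January 13, 1993: 13.
1990 has 365 days, so 365 − 128 = 237 days remain in 1990.
Full years: 1991: 365; 1992: 366. Sum = 731.
Total: 237 + 731 + 13 = 981 days.
981 mod 7 = 1, so 1 day after Tuesday is Wednesday.

Wednesday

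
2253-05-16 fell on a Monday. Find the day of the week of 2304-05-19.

Thursday

Day-of-year of May 16, 2253: 136.
Day-of-year of May 19, 2304: 140.
2253 has 365 days, so 365 − 136 = 229 days remain in 2253.
Full years 2254–2303: 39 common + 11 leap = 39×365 + 11×366 = 18261 days.
Total: 229 + 18261 + 140 = 18630 days.
18630 mod 7 = 3, so 3 days after Monday is Thursday.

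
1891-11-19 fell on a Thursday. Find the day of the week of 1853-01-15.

Saturday

Count forward from the earlier date (January 15, 1853) to the later (November 19, 1891):
Day-of-year of January 15, 1853: 15.
Day-of-year of November 19, 1891: 323.
1853 has 365 days, so 365 − 15 = 350 days remain in 1853.
Full years 1854–1890: 28 common + 9 leap = 28×365 + 9×366 = 13514 days.
Total: 350 + 13514 + 323 = 14187 days.
14187 mod 7 = 5, so 5 days before Thursday is Saturday.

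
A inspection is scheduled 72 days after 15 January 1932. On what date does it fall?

27 March 1932

Count 72 days after January 15, 1932:
January 1932: 31 − 15 = 16 days remain.
Then February 1932 (29): 29 days.
March 1–27, 1932: 27 days.
Total: 16 + 29 + 27 = 72 days.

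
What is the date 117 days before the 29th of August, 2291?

the 4th of May, 2291

Count 117 days before August 29, 2291:
May 2291: 31 − 4 = 27 days remain.
Then June (30), July (31): 30 + 31 = 61 days.
August 1–29, 2291: 29 days.
Total: 27 + 61 + 29 = 117 days.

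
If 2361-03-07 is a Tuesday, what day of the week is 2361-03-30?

Thursday

Within March 2361: 30 − 7 = 23 days.
23 mod 7 = 2, so 2 days after Tuesday is Thursday.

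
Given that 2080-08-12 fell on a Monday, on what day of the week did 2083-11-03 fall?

Wednesday

Day-of-year of August 12, 2080: 225.
Day-of-year of November 3, 2083: 307.
2080 has 366 days, so 366 − 225 = 141 days remain in 2080.
Full years: 2081: 365; 2082: 365. Sum = 730.
Total: 141 + 730 + 307 = 1178 days.
1178 mod 7 = 2, so 2 days after Monday is Wednesday.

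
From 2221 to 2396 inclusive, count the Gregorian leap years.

43

Years divisible by 4: 2224, 2228, …, 2396 — 44 in all.
Of these, 2300 is divisible by 100 but not 400, so not leap.
Leap years: 44 − 1 = 43.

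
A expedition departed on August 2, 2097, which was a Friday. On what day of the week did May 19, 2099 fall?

Tuesday

August 2, 2097 → August 2, 2098: 365 days.
August 2098: 31 − 2 = 29 days remain.
Then September (30), October (31), November (30), December (31), January (31), February 2099 (28), March (31), April (30): 30 + 31 + 30 + 31 + 31 + 28 + 31 + 30 = 242 days.
May 1–19, 2099: 19 days.
Residual: 290 days.
Total: 655 days.
655 mod 7 = 4, so 4 days after Friday is Tuesday.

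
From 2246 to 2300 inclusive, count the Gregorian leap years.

Years divisible by 4: 2248, 2252, …, 2300 — 14 in all.
Of these, 2300 is divisible by 100 but not 400, so not leap.
Leap years: 14 − 1 = 13.

13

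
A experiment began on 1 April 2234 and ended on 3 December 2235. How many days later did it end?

Day-of-year of April 1, 2234: 91.
Day-of-year of December 3, 2235: 337.
2234 has 365 days, so 365 − 91 = 274 days remain in 2234.
Total: 274 + 337 = 611 days.

611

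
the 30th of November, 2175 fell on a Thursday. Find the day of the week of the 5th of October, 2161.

Count forward from the earlier date (October 5, 2161) to the later (November 30, 2175):
From October 5, 2161 to October 5, 2175: 14 years, of which 3 contain a Feb 29 — 11×365 + 3×366 = 5113 days.
October 2175: 31 − 5 = 26 days remain.
November 1–30, 2175: 30 days.
Residual: 56 days.
Total: 5169 days.
5169 mod 7 = 3, so 3 days before Thursday is Monday.

Monday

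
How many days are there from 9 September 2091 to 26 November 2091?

September 2091: 30 − 9 = 21 days remain.
Then October (31): 31 days.
November 1–26, 2091: 26 days.
Total: 21 + 31 + 26 = 78 days.

78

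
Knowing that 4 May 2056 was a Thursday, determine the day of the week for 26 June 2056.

Monday

May 2056: 31 − 4 = 27 days remain.
June 1–26, 2056: 26 days.
Total: 27 + 26 = 53 days.
53 mod 7 = 4, so 4 days after Thursday is Monday.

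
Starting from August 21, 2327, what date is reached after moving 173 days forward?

February 10, 2328

Count 173 days after August 21, 2327:
August 2327: 31 − 21 = 10 days remain.
Then September (30), October (31), November (30), December (31), January (31): 30 + 31 + 30 + 31 + 31 = 153 days.
February 1–10, 2328: 10 days (2328 is a leap year).
Total: 10 + 153 + 10 = 173 days.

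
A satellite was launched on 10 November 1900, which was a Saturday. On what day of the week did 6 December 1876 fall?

Count forward from the earlier date (December 6, 1876) to the later (November 10, 1900):
From December 6, 1876 to December 6, 1899: 23 years, of which 5 contain a Feb 29 — 18×365 + 5×366 = 8400 days.
December 1899: 31 − 6 = 25 days remain.
Then 10 full months totalling 304 days.
November 1–10, 1900: 10 days.
Residual: 339 days.
Total: 8739 days.
8739 mod 7 = 3, so 3 days before Saturday is Wednesday.

Wednesday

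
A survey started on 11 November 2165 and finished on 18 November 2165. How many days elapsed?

7

Within November 2165: 18 − 11 = 7 days.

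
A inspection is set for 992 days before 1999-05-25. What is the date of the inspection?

1996-09-05

Count 992 days before May 25, 1999:
Day-of-year of September 5, 1996: 249.
Day-of-year of May 25, 1999: 145.
1996 has 366 days, so 366 − 249 = 117 days remain in 1996.
Full years: 1997: 365; 1998: 365. Sum = 730.
Total: 117 + 730 + 145 = 992 days.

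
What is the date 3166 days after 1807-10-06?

1816-06-06

Count 3166 days after October 6, 1807:
Day-of-year of October 6, 1807: 279.
Day-of-year of June 6, 1816: 158.
1807 has 365 days, so 365 − 279 = 86 days remain in 1807.
Full years 1808–1815: 6 common + 2 leap = 6×365 + 2×366 = 2922 days.
Total: 86 + 2922 + 158 = 3166 days.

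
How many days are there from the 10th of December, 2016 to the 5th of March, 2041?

8851

Day-of-year of December 10, 2016: 345.
Day-of-year of March 5, 2041: 64.
2016 has 366 days, so 366 − 345 = 21 days remain in 2016.
Full years 2017–2040: 18 common + 6 leap = 18×365 + 6×366 = 8766 days.
Total: 21 + 8766 + 64 = 8851 days.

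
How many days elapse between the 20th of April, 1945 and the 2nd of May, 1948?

April 20, 1945 → April 20, 1946: 365 days.
April 20, 1946 → April 20, 1947: 365 days.
April 20, 1947 → April 20, 1948: 366 days (1948 is a leap year).
April 1948: 30 − 20 = 10 days remain.
May 1–2, 1948: 2 days.
Residual: 12 days.
Total: 1108 days.

1108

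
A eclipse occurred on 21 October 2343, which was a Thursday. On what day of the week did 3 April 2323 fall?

Count forward from the earlier date (April 3, 2323) to the later (October 21, 2343):
Day-of-year of April 3, 2323: 93.
Day-of-year of October 21, 2343: 294.
2323 has 365 days, so 365 − 93 = 272 days remain in 2323.
Full years 2324–2342: 14 common + 5 leap = 14×365 + 5×366 = 6940 days.
Total: 272 + 6940 + 294 = 7506 days.
7506 mod 7 = 2, so 2 days before Thursday is Tuesday.

Tuesday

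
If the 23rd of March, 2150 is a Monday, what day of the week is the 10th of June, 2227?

Sunday

Day-of-year of March 23, 2150: 82.
Day-of-year of June 10, 2227: 161.
2150 has 365 days, so 365 − 82 = 283 days remain in 2150.
Full years 2151–2226: 58 common + 18 leap = 58×365 + 18×366 = 27758 days.
Total: 283 + 27758 + 161 = 28202 days.
28202 mod 7 = 6, so 6 days after Monday is Sunday.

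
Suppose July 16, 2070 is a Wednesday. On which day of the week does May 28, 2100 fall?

Friday

Day-of-year of July 16, 2070: 197.
Day-of-year of May 28, 2100: 148.
2070 has 365 days, so 365 − 197 = 168 days remain in 2070.
Full years 2071–2099: 22 common + 7 leap = 22×365 + 7×366 = 10592 days.
Total: 168 + 10592 + 148 = 10908 days.
10908 mod 7 = 2, so 2 days after Wednesday is Friday.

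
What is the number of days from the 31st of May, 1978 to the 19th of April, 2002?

Day-of-year of May 31, 1978: 151.
Day-of-year of April 19, 2002: 109.
1978 has 365 days, so 365 − 151 = 214 days remain in 1978.
Full years 1979–2001: 17 common + 6 leap = 17×365 + 6×366 = 8401 days.
Total: 214 + 8401 + 109 = 8724 days.

8724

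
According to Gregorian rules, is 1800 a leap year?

1800 is not a leap year (divisible by 100 but not 400).

No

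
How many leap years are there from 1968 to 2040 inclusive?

19

Years divisible by 4: 1968, 1972, …, 2040 — 19 in all.
2000 is divisible by 400, so still leap.
No century exceptions apply. Count: 19.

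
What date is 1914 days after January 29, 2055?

April 26, 2060

Count 1914 days after January 29, 2055:
Day-of-year of January 29, 2055: 29.
Day-of-year of April 26, 2060: 117.
2055 has 365 days, so 365 − 29 = 336 days remain in 2055.
Full years: 2056: 366; 2057: 365; 2058: 365; 2059: 365. Sum = 1461.
Total: 336 + 1461 + 117 = 1914 days.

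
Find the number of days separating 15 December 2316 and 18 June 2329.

From December 15, 2316 to December 15, 2328: 12 years, of which 3 contain a Feb 29 — 9×365 + 3×366 = 4383 days.
December 2328: 31 − 15 = 16 days remain.
Then January (31), February 2329 (28), March (31), April (30), May (31): 31 + 28 + 31 + 30 + 31 = 151 days.
June 1–18, 2329: 18 days.
Residual: 185 days.
Total: 4568 days.

4568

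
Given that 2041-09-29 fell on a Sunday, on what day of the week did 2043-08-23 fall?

September 29, 2041 → September 29, 2042: 365 days.
September 2042: 30 − 29 = 1 day remains.
Then 10 full months totalling 304 days.
August 1–23, 2043: 23 days.
Residual: 328 days.
Total: 693 days.
693 is a multiple of 7, so 2043-08-23 falls on the same weekday: Sunday.

Sunday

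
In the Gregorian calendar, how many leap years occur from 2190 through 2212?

5

Years divisible by 4 in [2190, 2212]: 2192, 2196, 2200, 2204, 2208, 2212.
Of these, 2200 is divisible by 100 but not 400, so not leap.
Leap years: 6 − 1 = 5.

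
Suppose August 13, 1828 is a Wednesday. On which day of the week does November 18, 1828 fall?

August 1828: 31 − 13 = 18 days remain.
Then September (30), October (31): 30 + 31 = 61 days.
November 1–18, 1828: 18 days.
Total: 18 + 61 + 18 = 97 days.
97 mod 7 = 6, so 6 days after Wednesday is Tuesday.

Tuesday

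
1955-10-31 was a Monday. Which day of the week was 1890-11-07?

Count forward from the earlier date (November 7, 1890) to the later (October 31, 1955):
Day-of-year of November 7, 1890: 311.
Day-of-year of October 31, 1955: 304.
1890 has 365 days, so 365 − 311 = 54 days remain in 1890.
Full years 1891–1954: 49 common + 15 leap = 49×365 + 15×366 = 23375 days.
Total: 54 + 23375 + 304 = 23733 days.
23733 mod 7 = 3, so 3 days before Monday is Friday.

Friday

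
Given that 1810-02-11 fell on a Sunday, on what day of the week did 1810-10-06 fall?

February 1810: 28 − 11 = 17 days remain (1810 is not a leap year, so February has 28 days).
Then March (31), April (30), May (31), June (30), July (31), August (31), September (30): 31 + 30 + 31 + 30 + 31 + 31 + 30 = 214 days.
October 1–6, 1810: 6 days.
Total: 17 + 214 + 6 = 237 days.
237 mod 7 = 6, so 6 days after Sunday is Saturday.

Saturday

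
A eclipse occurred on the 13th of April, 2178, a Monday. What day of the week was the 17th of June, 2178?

April 2178: 30 − 13 = 17 days remain.
Then May (31): 31 days.
June 1–17, 2178: 17 days.
Total: 17 + 31 + 17 = 65 days.
65 mod 7 = 2, so 2 days after Monday is Wednesday.

Wednesday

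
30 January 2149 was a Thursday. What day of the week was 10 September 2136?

Count forward from the earlier date (September 10, 2136) to the later (January 30, 2149):
From September 10, 2136 to September 10, 2148: 12 years, of which 3 contain a Feb 29 — 9×365 + 3×366 = 4383 days.
September 2148: 30 − 10 = 20 days remain.
Then October (31), November (30), December (31): 31 + 30 + 31 = 92 days.
January 1–30, 2149: 30 days.
Residual: 142 days.
Total: 4525 days.
4525 mod 7 = 3, so 3 days before Thursday is Monday.

Monday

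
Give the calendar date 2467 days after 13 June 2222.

15 March 2229

Count 2467 days after June 13, 2222:
June 13, 2222 → June 13, 2223: 365 days.
June 13, 2223 → June 13, 2224: 366 days (2224 is a leap year).
June 13, 2224 → June 13, 2225: 365 days.
June 13, 2225 → June 13, 2226: 365 days.
June 13, 2226 → June 13, 2227: 365 days.
June 13, 2227 → June 13, 2228: 366 days (2228 is a leap year).
June 2228: 30 − 13 = 17 days remain.
Then July (31), August (31), September (30), October (31), November (30), December (31), January (31), February 2229 (28): 31 + 31 + 30 + 31 + 30 + 31 + 31 + 28 = 243 days.
March 1–15, 2229: 15 days.
Residual: 275 days.
Total: 2467 days.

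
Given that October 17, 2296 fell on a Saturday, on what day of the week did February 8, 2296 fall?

Count forward from the earlier date (February 8, 2296) to the later (October 17, 2296):
February 2296: 29 − 8 = 21 days remain (2296 is a leap year, so February has 29 days).
Then March (31), April (30), May (31), June (30), July (31), August (31), September (30): 31 + 30 + 31 + 30 + 31 + 31 + 30 = 214 days.
October 1–17, 2296: 17 days.
Total: 21 + 214 + 17 = 252 days.
252 is a multiple of 7, so February 8, 2296 falls on the same weekday: Saturday.

Saturday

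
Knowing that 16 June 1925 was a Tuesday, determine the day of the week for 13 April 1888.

Friday

Count forward from the earlier date (April 13, 1888) to the later (June 16, 1925):
Day-of-year of April 13, 1888: 104.
Day-of-year of June 16, 1925: 167.
1888 has 366 days, so 366 − 104 = 262 days remain in 1888.
Full years 1889–1924: 28 common + 8 leap = 28×365 + 8×366 = 13148 days.
Total: 262 + 13148 + 167 = 13577 days.
13577 mod 7 = 4, so 4 days before Tuesday is Friday.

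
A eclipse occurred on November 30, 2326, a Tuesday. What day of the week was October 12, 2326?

Count forward from the earlier date (October 12, 2326) to the later (November 30, 2326):
October 2326: 31 − 12 = 19 days remain.
November 1–30, 2326: 30 days.
Total: 19 + 30 = 49 days.
49 is a multiple of 7, so October 12, 2326 falls on the same weekday: Tuesday.

Tuesday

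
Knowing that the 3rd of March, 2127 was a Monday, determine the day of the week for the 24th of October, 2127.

March 2127: 31 − 3 = 28 days remain.
Then April (30), May (31), June (30), July (31), August (31), September (30): 30 + 31 + 30 + 31 + 31 + 30 = 183 days.
October 1–24, 2127: 24 days.
Total: 28 + 183 + 24 = 235 days.
235 mod 7 = 4, so 4 days after Monday is Friday.

Friday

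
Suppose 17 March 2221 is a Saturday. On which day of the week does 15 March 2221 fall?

Thursday

Count forward from the earlier date (March 15, 2221) to the later (March 17, 2221):
Within March 2221: 17 − 15 = 2 days.
2 mod 7 = 2, so 2 days before Saturday is Thursday.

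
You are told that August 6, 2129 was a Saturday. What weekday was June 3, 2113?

Saturday

Count forward from the earlier date (June 3, 2113) to the later (August 6, 2129):
From June 3, 2113 to June 3, 2129: 16 years, of which 4 contain a Feb 29 — 12×365 + 4×366 = 5844 days.
June 2129: 30 − 3 = 27 days remain.
Then July (31): 31 days.
August 1–6, 2129: 6 days.
Residual: 64 days.
Total: 5908 days.
5908 is a multiple of 7, so June 3, 2113 falls on the same weekday: Saturday.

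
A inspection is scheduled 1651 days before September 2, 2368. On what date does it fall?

February 25, 2364

Count 1651 days before September 2, 2368:
February 25, 2364 → February 25, 2365: 366 days (2364 is a leap year).
February 25, 2365 → February 25, 2366: 365 days.
February 25, 2366 → February 25, 2367: 365 days.
February 25, 2367 → February 25, 2368: 365 days.
February 2368: 29 − 25 = 4 days remain (2368 is a leap year, so February has 29 days).
Then March (31), April (30), May (31), June (30), July (31), August (31): 31 + 30 + 31 + 30 + 31 + 31 = 184 days.
September 1–2, 2368: 2 days.
Residual: 190 days.
Total: 1651 days.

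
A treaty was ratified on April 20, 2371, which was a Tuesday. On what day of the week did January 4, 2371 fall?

Count forward from the earlier date (January 4, 2371) to the later (April 20, 2371):
January 2371: 31 − 4 = 27 days remain.
Then February 2371 (28), March (31): 28 + 31 = 59 days.
April 1–20, 2371: 20 days.
Total: 27 + 59 + 20 = 106 days.
106 mod 7 = 1, so 1 day before Tuesday is Monday.

Monday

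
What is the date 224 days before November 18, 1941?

April 8, 1941

Count 224 days before November 18, 1941:
April 1941: 30 − 8 = 22 days remain.
Then May (31), June (30), July (31), August (31), September (30), October (31): 31 + 30 + 31 + 31 + 30 + 31 = 184 days.
November 1–18, 1941: 18 days.
Total: 22 + 184 + 18 = 224 days.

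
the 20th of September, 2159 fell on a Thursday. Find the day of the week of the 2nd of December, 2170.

From September 20, 2159 to September 20, 2170: 11 years, of which 3 contain a Feb 29 — 8×365 + 3×366 = 4018 days.
September 2170: 30 − 20 = 10 days remain.
Then October (31), November (30): 31 + 30 = 61 days.
December 1–2, 2170: 2 days.
Residual: 73 days.
Total: 4091 days.
4091 mod 7 = 3, so 3 days after Thursday is Sunday.

Sunday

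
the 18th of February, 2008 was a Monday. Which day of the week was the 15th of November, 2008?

Saturday

February 2008: 29 − 18 = 11 days remain (2008 is a leap year, so February has 29 days).
Then March (31), April (30), May (31), June (30), July (31), August (31), September (30), October (31): 31 + 30 + 31 + 30 + 31 + 31 + 30 + 31 = 245 days.
November 1–15, 2008: 15 days.
Total: 11 + 245 + 15 = 271 days.
271 mod 7 = 5, so 5 days after Monday is Saturday.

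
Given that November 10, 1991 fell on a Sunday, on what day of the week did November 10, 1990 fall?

Count forward from the earlier date (November 10, 1990) to the later (November 10, 1991):
Day-of-year of November 10, 1990: 314.
Day-of-year of November 10, 1991: 314.
1990 has 365 days, so 365 − 314 = 51 days remain in 1990.
Total: 51 + 314 = 365 days.
365 mod 7 = 1, so 1 day before Sunday is Saturday.

Saturday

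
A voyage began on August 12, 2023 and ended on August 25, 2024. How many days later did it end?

August 2023: 31 − 12 = 19 days remain.
Then 11 full months totalling 335 days.
August 1–25, 2024: 25 days.
Total: 19 + 335 + 25 = 379 days.

379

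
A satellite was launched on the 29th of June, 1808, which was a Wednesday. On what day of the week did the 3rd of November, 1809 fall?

Friday

Day-of-year of June 29, 1808: 181.
Day-of-year of November 3, 1809: 307.
1808 has 366 days, so 366 − 181 = 185 days remain in 1808.
Total: 185 + 307 = 492 days.
492 mod 7 = 2, so 2 days after Wednesday is Friday.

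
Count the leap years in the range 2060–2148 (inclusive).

22

Years divisible by 4: 2060, 2064, …, 2148 — 23 in all.
Of these, 2100 is divisible by 100 but not 400, so not leap.
Leap years: 23 − 1 = 22.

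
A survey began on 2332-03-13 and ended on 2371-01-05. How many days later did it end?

14177

From March 13, 2332 to March 13, 2370: 38 years, of which 9 contain a Feb 29 — 29×365 + 9×366 = 13879 days.
March 2370: 31 − 13 = 18 days remain.
Then 9 full months totalling 275 days.
January 1–5, 2371: 5 days.
Residual: 298 days.
Total: 14177 days.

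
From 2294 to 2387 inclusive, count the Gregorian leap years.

22

Years divisible by 4: 2296, 2300, …, 2384 — 23 in all.
Of these, 2300 is divisible by 100 but not 400, so not leap.
Leap years: 23 − 1 = 22.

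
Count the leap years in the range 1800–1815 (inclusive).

Years divisible by 4 in [1800, 1815]: 1800, 1804, 1808, 1812.
Of these, 1800 is divisible by 100 but not 400, so not leap.
Leap years: 4 − 1 = 3.

3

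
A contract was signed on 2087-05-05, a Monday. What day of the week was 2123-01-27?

Wednesday

From May 5, 2087 to May 5, 2122: 35 years, of which 8 contain a Feb 29 — 27×365 + 8×366 = 12783 days.
(2100 is not a leap year (divisible by 100 but not 400).)
May 2122: 31 − 5 = 26 days remain.
Then June (30), July (31), August (31), September (30), October (31), November (30), December (31): 30 + 31 + 31 + 30 + 31 + 30 + 31 = 214 days.
January 1–27, 2123: 27 days.
Residual: 267 days.
Total: 13050 days.
13050 mod 7 = 2, so 2 days after Monday is Wednesday.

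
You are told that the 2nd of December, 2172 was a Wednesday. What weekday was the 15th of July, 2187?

Day-of-year of December 2, 2172: 337.
Day-of-year of July 15, 2187: 196.
2172 has 366 days, so 366 − 337 = 29 days remain in 2172.
Full years 2173–2186: 11 common + 3 leap = 11×365 + 3×366 = 5113 days.
Total: 29 + 5113 + 196 = 5338 days.
5338 mod 7 = 4, so 4 days after Wednesday is Sunday.

Sunday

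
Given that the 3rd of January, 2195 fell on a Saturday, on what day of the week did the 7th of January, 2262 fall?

Tuesday

From January 3, 2195 to January 3, 2262: 67 years, of which 16 contain a Feb 29 — 51×365 + 16×366 = 24471 days.
(2200 is not a leap year (divisible by 100 but not 400).)
Within January 2262: 7 − 3 = 4 days.
Total: 24475 days.
24475 mod 7 = 3, so 3 days after Saturday is Tuesday.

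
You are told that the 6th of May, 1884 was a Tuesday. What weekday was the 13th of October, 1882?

Count forward from the earlier date (October 13, 1882) to the later (May 6, 1884):
Day-of-year of October 13, 1882: 286.
Day-of-year of May 6, 1884: 127.
1882 has 365 days, so 365 − 286 = 79 days remain in 1882.
Full years: 1883: 365. Sum = 365.
Total: 79 + 365 + 127 = 571 days.
571 mod 7 = 4, so 4 days before Tuesday is Friday.

Friday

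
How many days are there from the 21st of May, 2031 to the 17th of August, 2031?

May 2031: 31 − 21 = 10 days remain.
Then June (30), July (31): 30 + 31 = 61 days.
August 1–17, 2031: 17 days.
Total: 10 + 61 + 17 = 88 days.

88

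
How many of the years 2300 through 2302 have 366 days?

0

Years divisible by 4 in [2300, 2302]: 2300.
Of these, 2300 is divisible by 100 but not 400, so not leap.
Leap years: 1 − 1 = 0.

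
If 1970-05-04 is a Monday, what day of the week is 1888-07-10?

Count forward from the earlier date (July 10, 1888) to the later (May 4, 1970):
Day-of-year of July 10, 1888: 192.
Day-of-year of May 4, 1970: 124.
1888 has 366 days, so 366 − 192 = 174 days remain in 1888.
Full years 1889–1969: 62 common + 19 leap = 62×365 + 19×366 = 29584 days.
Total: 174 + 29584 + 124 = 29882 days.
29882 mod 7 = 6, so 6 days before Monday is Tuesday.

Tuesday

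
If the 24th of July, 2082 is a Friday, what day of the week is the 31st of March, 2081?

Count forward from the earlier date (March 31, 2081) to the later (July 24, 2082):
March 2081: 31 − 31 = 0 days remain.
Then 15 full months totalling 456 days.
July 1–24, 2082: 24 days.
Total: 0 + 456 + 24 = 480 days.
480 mod 7 = 4, so 4 days before Friday is Monday.

Monday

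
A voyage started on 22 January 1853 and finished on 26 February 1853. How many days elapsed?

35

January 1853: 31 − 22 = 9 days remain.
February 1–26, 1853: 26 days (1853 is not a leap year).
Total: 9 + 26 = 35 days.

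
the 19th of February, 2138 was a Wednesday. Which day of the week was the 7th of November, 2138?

February 2138: 28 − 19 = 9 days remain (2138 is not a leap year, so February has 28 days).
Then March (31), April (30), May (31), June (30), July (31), August (31), September (30), October (31): 31 + 30 + 31 + 30 + 31 + 31 + 30 + 31 = 245 days.
November 1–7, 2138: 7 days.
Total: 9 + 245 + 7 = 261 days.
261 mod 7 = 2, so 2 days after Wednesday is Friday.

Friday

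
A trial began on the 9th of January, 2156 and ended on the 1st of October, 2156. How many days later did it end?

January 2156: 31 − 9 = 22 days remain.
Then February 2156 (29), March (31), April (30), May (31), June (30), July (31), August (31), September (30): 29 + 31 + 30 + 31 + 30 + 31 + 31 + 30 = 243 days.
October 1, 2156: 1 day.
Total: 22 + 243 + 1 = 266 days.

266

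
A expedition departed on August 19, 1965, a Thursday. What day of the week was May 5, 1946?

Count forward from the earlier date (May 5, 1946) to the later (August 19, 1965):
From May 5, 1946 to May 5, 1965: 19 years, of which 5 contain a Feb 29 — 14×365 + 5×366 = 6940 days.
May 1965: 31 − 5 = 26 days remain.
Then June (30), July (31): 30 + 31 = 61 days.
August 1–19, 1965: 19 days.
Residual: 106 days.
Total: 7046 days.
7046 mod 7 = 4, so 4 days before Thursday is Sunday.

Sunday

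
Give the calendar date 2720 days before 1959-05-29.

1951-12-17

Count 2720 days before May 29, 1959:
Day-of-year of December 17, 1951: 351.
Day-of-year of May 29, 1959: 149.
1951 has 365 days, so 365 − 351 = 14 days remain in 1951.
Full years 1952–1958: 5 common + 2 leap = 5×365 + 2×366 = 2557 days.
Total: 14 + 2557 + 149 = 2720 days.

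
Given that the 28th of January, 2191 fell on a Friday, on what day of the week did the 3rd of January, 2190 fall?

Sunday

Count forward from the earlier date (January 3, 2190) to the later (January 28, 2191):
January 2190: 31 − 3 = 28 days remain.
Then 11 full months totalling 334 days.
January 1–28, 2191: 28 days.
Total: 28 + 334 + 28 = 390 days.
390 mod 7 = 5, so 5 days before Friday is Sunday.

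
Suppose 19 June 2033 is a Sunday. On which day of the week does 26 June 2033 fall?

Within June 2033: 26 − 19 = 7 days.
7 is a multiple of 7, so 26 June 2033 falls on the same weekday: Sunday.

Sunday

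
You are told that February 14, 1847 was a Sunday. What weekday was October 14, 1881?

Day-of-year of February 14, 1847: 45.
Day-of-year of October 14, 1881: 287.
1847 has 365 days, so 365 − 45 = 320 days remain in 1847.
Full years 1848–1880: 24 common + 9 leap = 24×365 + 9×366 = 12054 days.
Total: 320 + 12054 + 287 = 12661 days.
12661 mod 7 = 5, so 5 days after Sunday is Friday.

Friday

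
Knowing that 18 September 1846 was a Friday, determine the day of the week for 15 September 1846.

Count forward from the earlier date (September 15, 1846) to the later (September 18, 1846):
Within September 1846: 18 − 15 = 3 days.
3 mod 7 = 3, so 3 days before Friday is Tuesday.

Tuesday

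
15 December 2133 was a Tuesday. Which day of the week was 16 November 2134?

Day-of-year of December 15, 2133: 349.
Day-of-year of November 16, 2134: 320.
2133 has 365 days, so 365 − 349 = 16 days remain in 2133.
Total: 16 + 320 = 336 days.
336 is a multiple of 7, so 16 November 2134 falls on the same weekday: Tuesday.

Tuesday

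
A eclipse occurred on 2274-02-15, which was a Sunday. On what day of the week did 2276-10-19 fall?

February 2274: 28 − 15 = 13 days remain (2274 is not a leap year, so February has 28 days).
Then 31 full months totalling 945 days.
October 1–19, 2276: 19 days.
Total: 13 + 945 + 19 = 977 days.
977 mod 7 = 4, so 4 days after Sunday is Thursday.

Thursday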